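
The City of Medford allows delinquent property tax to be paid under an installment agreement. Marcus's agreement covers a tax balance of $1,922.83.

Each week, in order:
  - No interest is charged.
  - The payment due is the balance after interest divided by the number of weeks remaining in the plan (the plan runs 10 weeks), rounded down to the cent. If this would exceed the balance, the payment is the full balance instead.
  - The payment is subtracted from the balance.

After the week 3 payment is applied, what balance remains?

Week 1: opening $1,922.83; payment $192.28; balance $1,730.55
Week 2: opening $1,730.55; payment $192.28; balance $1,538.27
Week 3: opening $1,538.27; payment $192.28; balance $1,345.99

$1,345.99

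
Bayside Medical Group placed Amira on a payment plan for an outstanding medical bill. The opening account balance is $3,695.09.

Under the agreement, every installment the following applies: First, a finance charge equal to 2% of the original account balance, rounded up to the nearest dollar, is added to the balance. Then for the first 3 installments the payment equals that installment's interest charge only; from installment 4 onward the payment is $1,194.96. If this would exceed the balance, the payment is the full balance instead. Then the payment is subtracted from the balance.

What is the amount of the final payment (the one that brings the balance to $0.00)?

Installment 1: $3,695.09 +$74.00 interest = $3,769.09; pay $74.00 → $3,695.09
Installment 2: $3,695.09 +$74.00 interest = $3,769.09; pay $74.00 → $3,695.09
Installment 3: $3,695.09 +$74.00 interest = $3,769.09; pay $74.00 → $3,695.09
Installment 4: $3,695.09 +$74.00 interest = $3,769.09; pay $1,194.96 → $2,574.13
Installment 5: $2,574.13 +$74.00 interest = $2,648.13; pay $1,194.96 → $1,453.17
Installment 6: $1,453.17 +$74.00 interest = $1,527.17; pay $1,194.96 → $332.21
Installment 7: $332.21 +$74.00 interest = $406.21; pay $406.21 → $0.00

$406.21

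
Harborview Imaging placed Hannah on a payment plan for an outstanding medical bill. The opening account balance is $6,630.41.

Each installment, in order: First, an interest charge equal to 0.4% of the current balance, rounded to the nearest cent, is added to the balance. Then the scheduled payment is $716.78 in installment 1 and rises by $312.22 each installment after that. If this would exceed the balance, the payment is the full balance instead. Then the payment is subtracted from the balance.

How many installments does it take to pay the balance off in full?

6

Installment 1: opening $6,630.41; interest $26.52 → $6,656.93; payment $716.78; balance $5,940.15
Installment 2: opening $5,940.15; interest $23.76 → $5,963.91; payment $1,029.00; balance $4,934.91
Installment 3: opening $4,934.91; interest $19.74 → $4,954.65; payment $1,341.22; balance $3,613.43
Installment 4: opening $3,613.43; interest $14.45 → $3,627.88; payment $1,653.44; balance $1,974.44
Installment 5: opening $1,974.44; interest $7.90 → $1,982.34; payment $1,965.66; balance $16.68
Installment 6: opening $16.68; interest $0.07 → $16.75; payment $16.75; balance $0.00
Balance reaches $0.00 in installment 6.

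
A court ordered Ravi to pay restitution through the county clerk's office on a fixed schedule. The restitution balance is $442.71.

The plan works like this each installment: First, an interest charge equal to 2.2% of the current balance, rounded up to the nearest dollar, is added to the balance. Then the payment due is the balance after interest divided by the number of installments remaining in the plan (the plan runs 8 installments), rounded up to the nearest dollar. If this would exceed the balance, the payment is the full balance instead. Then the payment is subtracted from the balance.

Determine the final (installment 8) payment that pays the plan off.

$65.71

# | Opening | Interest | Payment | End bal
1 | $442.71 | $10.00 | $57.00 | $395.71
2 | $395.71 | $9.00 | $58.00 | $346.71
3 | $346.71 | $8.00 | $60.00 | $294.71
4 | $294.71 | $7.00 | $61.00 | $240.71
5 | $240.71 | $6.00 | $62.00 | $184.71
6 | $184.71 | $5.00 | $64.00 | $125.71
7 | $125.71 | $3.00 | $65.00 | $63.71
8 | $63.71 | $2.00 | $65.71 | $0.00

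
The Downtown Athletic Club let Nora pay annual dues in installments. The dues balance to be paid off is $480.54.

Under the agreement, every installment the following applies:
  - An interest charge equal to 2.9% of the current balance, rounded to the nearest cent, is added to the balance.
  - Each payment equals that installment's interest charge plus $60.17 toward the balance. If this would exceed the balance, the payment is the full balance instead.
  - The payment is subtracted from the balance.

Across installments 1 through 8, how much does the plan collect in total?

Installment 1: opening $480.54; interest $13.94 → $494.48; payment $74.11; balance $420.37
Installment 2: opening $420.37; interest $12.19 → $432.56; payment $72.36; balance $360.20
Installment 3: opening $360.20; interest $10.45 → $370.65; payment $70.62; balance $300.03
Installment 4: opening $300.03; interest $8.70 → $308.73; payment $68.87; balance $239.86
Installment 5: opening $239.86; interest $6.96 → $246.82; payment $67.13; balance $179.69
Installment 6: opening $179.69; interest $5.21 → $184.90; payment $65.38; balance $119.52
Installment 7: opening $119.52; interest $3.47 → $122.99; payment $63.64; balance $59.35
Installment 8: opening $59.35; interest $1.72 → $61.07; payment $61.07; balance $0.00
Total paid: $543.18

$543.18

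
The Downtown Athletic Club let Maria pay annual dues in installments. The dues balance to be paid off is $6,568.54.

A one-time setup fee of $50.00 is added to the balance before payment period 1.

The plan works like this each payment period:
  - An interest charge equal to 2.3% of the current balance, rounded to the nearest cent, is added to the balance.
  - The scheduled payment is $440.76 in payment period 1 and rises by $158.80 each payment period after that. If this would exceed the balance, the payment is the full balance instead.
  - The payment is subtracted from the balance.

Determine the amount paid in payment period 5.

$1,075.96

# | Opening | Interest | Payment | End bal
1 | $6,618.54 | $152.23 | $440.76 | $6,330.01
2 | $6,330.01 | $145.59 | $599.56 | $5,876.04
3 | $5,876.04 | $135.15 | $758.36 | $5,252.83
4 | $5,252.83 | $120.82 | $917.16 | $4,456.49
5 | $4,456.49 | $102.50 | $1,075.96 | $3,483.03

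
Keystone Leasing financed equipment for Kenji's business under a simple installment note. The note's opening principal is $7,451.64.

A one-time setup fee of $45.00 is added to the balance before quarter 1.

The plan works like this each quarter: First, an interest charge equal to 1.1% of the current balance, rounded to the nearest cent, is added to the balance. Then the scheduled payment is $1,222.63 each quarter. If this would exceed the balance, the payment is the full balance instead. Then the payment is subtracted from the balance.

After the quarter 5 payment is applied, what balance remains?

$1,668.99

# | Opening | Interest | Payment | End bal
1 | $7,496.64 | $82.46 | $1,222.63 | $6,356.47
2 | $6,356.47 | $69.92 | $1,222.63 | $5,203.76
3 | $5,203.76 | $57.24 | $1,222.63 | $4,038.37
4 | $4,038.37 | $44.42 | $1,222.63 | $2,860.16
5 | $2,860.16 | $31.46 | $1,222.63 | $1,668.99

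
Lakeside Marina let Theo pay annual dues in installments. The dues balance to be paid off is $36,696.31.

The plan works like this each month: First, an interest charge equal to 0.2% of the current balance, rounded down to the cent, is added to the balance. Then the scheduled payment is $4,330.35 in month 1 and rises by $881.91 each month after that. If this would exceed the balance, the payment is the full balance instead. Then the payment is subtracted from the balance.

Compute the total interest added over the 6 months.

$276.94

Month 1: opening $36,696.31; interest $73.39 → $36,769.70; payment $4,330.35; balance $32,439.35
Month 2: opening $32,439.35; interest $64.87 → $32,504.22; payment $5,212.26; balance $27,291.96
Month 3: opening $27,291.96; interest $54.58 → $27,346.54; payment $6,094.17; balance $21,252.37
Month 4: opening $21,252.37; interest $42.50 → $21,294.87; payment $6,976.08; balance $14,318.79
Month 5: opening $14,318.79; interest $28.63 → $14,347.42; payment $7,857.99; balance $6,489.43
Month 6: opening $6,489.43; interest $12.97 → $6,502.40; payment $6,502.40; balance $0.00
Total interest: $73.39 + $64.87 + $54.58 + $42.50 + $28.63 + $12.97 = $276.94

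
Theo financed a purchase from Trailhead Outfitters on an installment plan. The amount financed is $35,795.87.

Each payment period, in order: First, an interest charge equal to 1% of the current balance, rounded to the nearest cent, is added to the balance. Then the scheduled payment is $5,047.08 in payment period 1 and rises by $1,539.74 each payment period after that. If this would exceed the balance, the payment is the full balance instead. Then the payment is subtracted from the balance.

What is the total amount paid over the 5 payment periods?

# | Opening | Interest | Payment | End bal
1 | $35,795.87 | $357.96 | $5,047.08 | $31,106.75
2 | $31,106.75 | $311.07 | $6,586.82 | $24,831.00
3 | $24,831.00 | $248.31 | $8,126.56 | $16,952.75
4 | $16,952.75 | $169.53 | $9,666.30 | $7,455.98
5 | $7,455.98 | $74.56 | $7,530.54 | $0.00
Total paid: $36,957.30

$36,957.30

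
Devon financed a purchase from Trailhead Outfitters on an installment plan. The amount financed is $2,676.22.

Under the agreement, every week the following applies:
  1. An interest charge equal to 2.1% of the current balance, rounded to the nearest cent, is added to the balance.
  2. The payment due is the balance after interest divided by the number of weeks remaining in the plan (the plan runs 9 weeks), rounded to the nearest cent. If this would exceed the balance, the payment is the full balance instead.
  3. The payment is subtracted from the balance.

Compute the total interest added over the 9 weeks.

Week 1: opening $2,676.22; interest $56.20 → $2,732.42; payment $303.60; balance $2,428.82
Week 2: opening $2,428.82; interest $51.01 → $2,479.83; payment $309.98; balance $2,169.85
Week 3: opening $2,169.85; interest $45.57 → $2,215.42; payment $316.49; balance $1,898.93
Week 4: opening $1,898.93; interest $39.88 → $1,938.81; payment $323.14; balance $1,615.67
Week 5: opening $1,615.67; interest $33.93 → $1,649.60; payment $329.92; balance $1,319.68
Week 6: opening $1,319.68; interest $27.71 → $1,347.39; payment $336.85; balance $1,010.54
Week 7: opening $1,010.54; interest $21.22 → $1,031.76; payment $343.92; balance $687.84
Week 8: opening $687.84; interest $14.44 → $702.28; payment $351.14; balance $351.14
Week 9: opening $351.14; interest $7.37 → $358.51; payment $358.51; balance $0.00
Total interest: $56.20 + $51.01 + $45.57 + $39.88 + $33.93 + $27.71 + $21.22 + $14.44 + $7.37 = $297.33

$297.33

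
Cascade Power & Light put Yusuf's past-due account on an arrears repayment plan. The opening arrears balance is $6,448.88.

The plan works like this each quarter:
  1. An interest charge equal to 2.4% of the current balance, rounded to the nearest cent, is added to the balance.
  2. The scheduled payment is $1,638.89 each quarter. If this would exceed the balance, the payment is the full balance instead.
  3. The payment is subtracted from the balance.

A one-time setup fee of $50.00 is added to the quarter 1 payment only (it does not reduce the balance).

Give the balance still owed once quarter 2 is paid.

# | Opening | Interest | Payment | Fee | End bal
1 | $6,448.88 | $154.77 | $1,638.89 | $50.00 | $4,964.76
2 | $4,964.76 | $119.15 | $1,638.89 | — | $3,445.02

$3,445.02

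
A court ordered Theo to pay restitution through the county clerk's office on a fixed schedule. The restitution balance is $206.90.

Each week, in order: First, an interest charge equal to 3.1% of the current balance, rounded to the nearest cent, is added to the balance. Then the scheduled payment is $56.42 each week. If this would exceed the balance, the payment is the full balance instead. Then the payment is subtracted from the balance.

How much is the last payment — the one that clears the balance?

# | Opening | Interest | Payment | End bal
1 | $206.90 | $6.41 | $56.42 | $156.89
2 | $156.89 | $4.86 | $56.42 | $105.33
3 | $105.33 | $3.27 | $56.42 | $52.18
4 | $52.18 | $1.62 | $53.80 | $0.00

$53.80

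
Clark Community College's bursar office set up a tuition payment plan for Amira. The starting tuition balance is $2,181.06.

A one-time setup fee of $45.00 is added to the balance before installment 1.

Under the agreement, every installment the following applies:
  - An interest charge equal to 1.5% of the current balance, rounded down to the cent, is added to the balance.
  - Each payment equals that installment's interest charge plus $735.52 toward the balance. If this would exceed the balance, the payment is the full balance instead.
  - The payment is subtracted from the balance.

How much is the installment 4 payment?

$19.79

Installment 1: $2,226.06 +$33.39 interest = $2,259.45; pay $768.91 → $1,490.54
Installment 2: $1,490.54 +$22.35 interest = $1,512.89; pay $757.87 → $755.02
Installment 3: $755.02 +$11.32 interest = $766.34; pay $746.84 → $19.50
Installment 4: $19.50 +$0.29 interest = $19.79; pay $19.79 → $0.00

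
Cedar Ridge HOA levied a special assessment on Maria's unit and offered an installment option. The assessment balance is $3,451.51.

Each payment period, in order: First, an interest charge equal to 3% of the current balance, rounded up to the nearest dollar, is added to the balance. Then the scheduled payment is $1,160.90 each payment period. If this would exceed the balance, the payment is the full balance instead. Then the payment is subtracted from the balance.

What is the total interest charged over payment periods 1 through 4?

$222.00

Payment period 1: $3,451.51 +$104.00 interest = $3,555.51; pay $1,160.90 → $2,394.61
Payment period 2: $2,394.61 +$72.00 interest = $2,466.61; pay $1,160.90 → $1,305.71
Payment period 3: $1,305.71 +$40.00 interest = $1,345.71; pay $1,160.90 → $184.81
Payment period 4: $184.81 +$6.00 interest = $190.81; pay $190.81 → $0.00
Total interest: $104.00 + $72.00 + $40.00 + $6.00 = $222.00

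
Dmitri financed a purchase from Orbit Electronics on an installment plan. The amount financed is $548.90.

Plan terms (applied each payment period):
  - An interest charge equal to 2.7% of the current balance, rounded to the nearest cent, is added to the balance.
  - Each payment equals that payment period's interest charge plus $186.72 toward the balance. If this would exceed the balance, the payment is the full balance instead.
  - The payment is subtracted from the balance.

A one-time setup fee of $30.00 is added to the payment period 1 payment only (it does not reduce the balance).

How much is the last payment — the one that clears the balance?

Payment period 1: opening $548.90; interest $14.82 → $563.72; payment $201.54 (+ $30.00 fee); balance $362.18
Payment period 2: opening $362.18; interest $9.78 → $371.96; payment $196.50; balance $175.46
Payment period 3: opening $175.46; interest $4.74 → $180.20; payment $180.20; balance $0.00

$180.20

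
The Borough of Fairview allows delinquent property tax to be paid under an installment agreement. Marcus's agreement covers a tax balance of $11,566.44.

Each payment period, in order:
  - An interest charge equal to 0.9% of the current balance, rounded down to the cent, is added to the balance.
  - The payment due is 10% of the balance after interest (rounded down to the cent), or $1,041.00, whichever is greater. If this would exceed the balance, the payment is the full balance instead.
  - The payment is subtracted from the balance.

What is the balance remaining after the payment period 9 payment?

$2,668.84

# | Opening | Interest | Payment | End bal
1 | $11,566.44 | $104.09 | $1,167.05 | $10,503.48
2 | $10,503.48 | $94.53 | $1,059.80 | $9,538.21
3 | $9,538.21 | $85.84 | $1,041.00 | $8,583.05
4 | $8,583.05 | $77.24 | $1,041.00 | $7,619.29
5 | $7,619.29 | $68.57 | $1,041.00 | $6,646.86
6 | $6,646.86 | $59.82 | $1,041.00 | $5,665.68
7 | $5,665.68 | $50.99 | $1,041.00 | $4,675.67
8 | $4,675.67 | $42.08 | $1,041.00 | $3,676.75
9 | $3,676.75 | $33.09 | $1,041.00 | $2,668.84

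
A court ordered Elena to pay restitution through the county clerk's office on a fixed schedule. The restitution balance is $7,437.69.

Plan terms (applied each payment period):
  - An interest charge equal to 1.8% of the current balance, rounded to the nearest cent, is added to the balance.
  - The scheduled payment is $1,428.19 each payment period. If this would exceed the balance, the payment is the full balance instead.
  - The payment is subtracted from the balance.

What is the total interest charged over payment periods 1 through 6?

Payment period 1: $7,437.69 +$133.88 interest = $7,571.57; pay $1,428.19 → $6,143.38
Payment period 2: $6,143.38 +$110.58 interest = $6,253.96; pay $1,428.19 → $4,825.77
Payment period 3: $4,825.77 +$86.86 interest = $4,912.63; pay $1,428.19 → $3,484.44
Payment period 4: $3,484.44 +$62.72 interest = $3,547.16; pay $1,428.19 → $2,118.97
Payment period 5: $2,118.97 +$38.14 interest = $2,157.11; pay $1,428.19 → $728.92
Payment period 6: $728.92 +$13.12 interest = $742.04; pay $742.04 → $0.00
Total interest: $133.88 + $110.58 + $86.86 + $62.72 + $38.14 + $13.12 = $445.30

$445.30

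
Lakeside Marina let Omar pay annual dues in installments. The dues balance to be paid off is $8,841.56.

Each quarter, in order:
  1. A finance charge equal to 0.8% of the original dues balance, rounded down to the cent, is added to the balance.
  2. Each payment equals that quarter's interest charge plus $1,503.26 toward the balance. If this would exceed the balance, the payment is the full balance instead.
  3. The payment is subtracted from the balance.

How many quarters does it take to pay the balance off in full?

6

Quarter 1: $8,841.56 +$70.73 interest = $8,912.29; pay $1,573.99 → $7,338.30
Quarter 2: $7,338.30 +$70.73 interest = $7,409.03; pay $1,573.99 → $5,835.04
Quarter 3: $5,835.04 +$70.73 interest = $5,905.77; pay $1,573.99 → $4,331.78
Quarter 4: $4,331.78 +$70.73 interest = $4,402.51; pay $1,573.99 → $2,828.52
Quarter 5: $2,828.52 +$70.73 interest = $2,899.25; pay $1,573.99 → $1,325.26
Quarter 6: $1,325.26 +$70.73 interest = $1,395.99; pay $1,395.99 → $0.00
Balance reaches $0.00 in quarter 6.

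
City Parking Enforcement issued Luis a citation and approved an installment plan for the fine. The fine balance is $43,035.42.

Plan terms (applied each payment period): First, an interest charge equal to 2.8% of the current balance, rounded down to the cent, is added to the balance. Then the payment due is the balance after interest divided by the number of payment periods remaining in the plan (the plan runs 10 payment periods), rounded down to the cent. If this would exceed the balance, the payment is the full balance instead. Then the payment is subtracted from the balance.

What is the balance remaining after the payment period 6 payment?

$20,316.31

Payment period 1: $43,035.42 +$1,204.99 interest = $44,240.41; pay $4,424.04 → $39,816.37
Payment period 2: $39,816.37 +$1,114.85 interest = $40,931.22; pay $4,547.91 → $36,383.31
Payment period 3: $36,383.31 +$1,018.73 interest = $37,402.04; pay $4,675.25 → $32,726.79
Payment period 4: $32,726.79 +$916.35 interest = $33,643.14; pay $4,806.16 → $28,836.98
Payment period 5: $28,836.98 +$807.43 interest = $29,644.41; pay $4,940.73 → $24,703.68
Payment period 6: $24,703.68 +$691.70 interest = $25,395.38; pay $5,079.07 → $20,316.31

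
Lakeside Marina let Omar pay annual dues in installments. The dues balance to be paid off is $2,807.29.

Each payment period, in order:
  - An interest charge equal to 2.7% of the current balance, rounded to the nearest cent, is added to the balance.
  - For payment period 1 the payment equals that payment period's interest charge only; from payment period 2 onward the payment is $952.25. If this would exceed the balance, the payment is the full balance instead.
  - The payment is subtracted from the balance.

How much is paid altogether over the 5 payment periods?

$3,041.72

Payment period 1: $2,807.29 +$75.80 interest = $2,883.09; pay $75.80 → $2,807.29
Payment period 2: $2,807.29 +$75.80 interest = $2,883.09; pay $952.25 → $1,930.84
Payment period 3: $1,930.84 +$52.13 interest = $1,982.97; pay $952.25 → $1,030.72
Payment period 4: $1,030.72 +$27.83 interest = $1,058.55; pay $952.25 → $106.30
Payment period 5: $106.30 +$2.87 interest = $109.17; pay $109.17 → $0.00
Total paid: $3,041.72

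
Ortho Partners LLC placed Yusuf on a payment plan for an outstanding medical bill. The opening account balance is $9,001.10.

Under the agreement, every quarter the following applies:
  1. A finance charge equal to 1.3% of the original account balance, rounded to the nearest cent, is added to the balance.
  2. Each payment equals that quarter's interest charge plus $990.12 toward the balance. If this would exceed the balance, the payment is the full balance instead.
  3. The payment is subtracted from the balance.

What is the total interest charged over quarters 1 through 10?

Quarter 1: opening $9,001.10; interest $117.01 → $9,118.11; payment $1,107.13; balance $8,010.98
Quarter 2: opening $8,010.98; interest $117.01 → $8,127.99; payment $1,107.13; balance $7,020.86
Quarter 3: opening $7,020.86; interest $117.01 → $7,137.87; payment $1,107.13; balance $6,030.74
Quarter 4: opening $6,030.74; interest $117.01 → $6,147.75; payment $1,107.13; balance $5,040.62
Quarter 5: opening $5,040.62; interest $117.01 → $5,157.63; payment $1,107.13; balance $4,050.50
Quarter 6: opening $4,050.50; interest $117.01 → $4,167.51; payment $1,107.13; balance $3,060.38
Quarter 7: opening $3,060.38; interest $117.01 → $3,177.39; payment $1,107.13; balance $2,070.26
Quarter 8: opening $2,070.26; interest $117.01 → $2,187.27; payment $1,107.13; balance $1,080.14
Quarter 9: opening $1,080.14; interest $117.01 → $1,197.15; payment $1,107.13; balance $90.02
Quarter 10: opening $90.02; interest $117.01 → $207.03; payment $207.03; balance $0.00
Total interest: $117.01 + $117.01 + $117.01 + $117.01 + $117.01 + $117.01 + $117.01 + $117.01 + $117.01 + $117.01 = $1,170.10

$1,170.10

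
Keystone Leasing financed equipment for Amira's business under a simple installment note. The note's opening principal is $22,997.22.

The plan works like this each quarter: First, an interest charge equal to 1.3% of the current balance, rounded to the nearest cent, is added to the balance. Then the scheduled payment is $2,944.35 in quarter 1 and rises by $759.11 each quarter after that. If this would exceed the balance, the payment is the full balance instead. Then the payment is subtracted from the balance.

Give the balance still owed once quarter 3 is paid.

# | Opening | Interest | Payment | End bal
1 | $22,997.22 | $298.96 | $2,944.35 | $20,351.83
2 | $20,351.83 | $264.57 | $3,703.46 | $16,912.94
3 | $16,912.94 | $219.87 | $4,462.57 | $12,670.24

$12,670.24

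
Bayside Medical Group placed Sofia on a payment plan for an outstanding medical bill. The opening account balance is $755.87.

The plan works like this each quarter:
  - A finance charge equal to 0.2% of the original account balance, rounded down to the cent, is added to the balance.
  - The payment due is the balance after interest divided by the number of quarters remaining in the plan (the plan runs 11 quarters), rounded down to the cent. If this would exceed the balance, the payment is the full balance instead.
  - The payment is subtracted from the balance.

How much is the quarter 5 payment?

Quarter 1: opening $755.87; interest $1.51 → $757.38; payment $68.85; balance $688.53
Quarter 2: opening $688.53; interest $1.51 → $690.04; payment $69.00; balance $621.04
Quarter 3: opening $621.04; interest $1.51 → $622.55; payment $69.17; balance $553.38
Quarter 4: opening $553.38; interest $1.51 → $554.89; payment $69.36; balance $485.53
Quarter 5: opening $485.53; interest $1.51 → $487.04; payment $69.57; balance $417.47

$69.57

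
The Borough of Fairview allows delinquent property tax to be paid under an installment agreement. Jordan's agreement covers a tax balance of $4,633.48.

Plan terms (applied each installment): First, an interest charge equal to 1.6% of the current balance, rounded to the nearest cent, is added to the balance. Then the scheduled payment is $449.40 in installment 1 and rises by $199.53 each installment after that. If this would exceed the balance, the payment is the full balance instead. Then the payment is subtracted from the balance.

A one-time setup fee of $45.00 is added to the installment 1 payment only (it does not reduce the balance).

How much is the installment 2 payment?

Installment 1: opening $4,633.48; interest $74.14 → $4,707.62; payment $449.40 (+ $45.00 fee); balance $4,258.22
Installment 2: opening $4,258.22; interest $68.13 → $4,326.35; payment $648.93; balance $3,677.42

$648.93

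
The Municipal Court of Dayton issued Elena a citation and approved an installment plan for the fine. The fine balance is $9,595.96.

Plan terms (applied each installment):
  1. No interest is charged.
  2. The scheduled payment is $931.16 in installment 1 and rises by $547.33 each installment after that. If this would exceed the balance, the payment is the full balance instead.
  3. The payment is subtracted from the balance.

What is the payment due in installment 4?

Installment 1: opening $9,595.96; payment $931.16; balance $8,664.80
Installment 2: opening $8,664.80; payment $1,478.49; balance $7,186.31
Installment 3: opening $7,186.31; payment $2,025.82; balance $5,160.49
Installment 4: opening $5,160.49; payment $2,573.15; balance $2,587.34

$2,573.15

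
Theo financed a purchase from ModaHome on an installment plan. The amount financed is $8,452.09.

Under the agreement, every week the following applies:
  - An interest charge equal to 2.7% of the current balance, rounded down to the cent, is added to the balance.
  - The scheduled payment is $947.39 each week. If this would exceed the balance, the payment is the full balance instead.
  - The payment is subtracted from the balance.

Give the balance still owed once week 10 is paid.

$320.41

Week 1: $8,452.09 +$228.20 interest = $8,680.29; pay $947.39 → $7,732.90
Week 2: $7,732.90 +$208.78 interest = $7,941.68; pay $947.39 → $6,994.29
Week 3: $6,994.29 +$188.84 interest = $7,183.13; pay $947.39 → $6,235.74
Week 4: $6,235.74 +$168.36 interest = $6,404.10; pay $947.39 → $5,456.71
Week 5: $5,456.71 +$147.33 interest = $5,604.04; pay $947.39 → $4,656.65
Week 6: $4,656.65 +$125.72 interest = $4,782.37; pay $947.39 → $3,834.98
Week 7: $3,834.98 +$103.54 interest = $3,938.52; pay $947.39 → $2,991.13
Week 8: $2,991.13 +$80.76 interest = $3,071.89; pay $947.39 → $2,124.50
Week 9: $2,124.50 +$57.36 interest = $2,181.86; pay $947.39 → $1,234.47
Week 10: $1,234.47 +$33.33 interest = $1,267.80; pay $947.39 → $320.41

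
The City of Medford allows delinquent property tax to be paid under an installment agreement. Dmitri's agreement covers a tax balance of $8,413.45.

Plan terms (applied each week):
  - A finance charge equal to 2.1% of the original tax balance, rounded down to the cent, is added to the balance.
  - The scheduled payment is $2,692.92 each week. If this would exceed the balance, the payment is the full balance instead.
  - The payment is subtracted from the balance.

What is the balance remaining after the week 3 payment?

$864.73

# | Opening | Interest | Payment | End bal
1 | $8,413.45 | $176.68 | $2,692.92 | $5,897.21
2 | $5,897.21 | $176.68 | $2,692.92 | $3,380.97
3 | $3,380.97 | $176.68 | $2,692.92 | $864.73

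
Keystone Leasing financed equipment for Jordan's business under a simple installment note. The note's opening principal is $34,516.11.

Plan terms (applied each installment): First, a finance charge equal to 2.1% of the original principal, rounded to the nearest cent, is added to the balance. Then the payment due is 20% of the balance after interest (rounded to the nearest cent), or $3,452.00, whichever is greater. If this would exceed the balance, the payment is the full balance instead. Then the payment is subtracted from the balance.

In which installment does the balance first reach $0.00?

10

Installment 1: opening $34,516.11; interest $724.84 → $35,240.95; payment $7,048.19; balance $28,192.76
Installment 2: opening $28,192.76; interest $724.84 → $28,917.60; payment $5,783.52; balance $23,134.08
Installment 3: opening $23,134.08; interest $724.84 → $23,858.92; payment $4,771.78; balance $19,087.14
Installment 4: opening $19,087.14; interest $724.84 → $19,811.98; payment $3,962.40; balance $15,849.58
Installment 5: opening $15,849.58; interest $724.84 → $16,574.42; payment $3,452.00; balance $13,122.42
Installment 6: opening $13,122.42; interest $724.84 → $13,847.26; payment $3,452.00; balance $10,395.26
Installment 7: opening $10,395.26; interest $724.84 → $11,120.10; payment $3,452.00; balance $7,668.10
Installment 8: opening $7,668.10; interest $724.84 → $8,392.94; payment $3,452.00; balance $4,940.94
Installment 9: opening $4,940.94; interest $724.84 → $5,665.78; payment $3,452.00; balance $2,213.78
Installment 10: opening $2,213.78; interest $724.84 → $2,938.62; payment $2,938.62; balance $0.00
Balance reaches $0.00 in installment 10.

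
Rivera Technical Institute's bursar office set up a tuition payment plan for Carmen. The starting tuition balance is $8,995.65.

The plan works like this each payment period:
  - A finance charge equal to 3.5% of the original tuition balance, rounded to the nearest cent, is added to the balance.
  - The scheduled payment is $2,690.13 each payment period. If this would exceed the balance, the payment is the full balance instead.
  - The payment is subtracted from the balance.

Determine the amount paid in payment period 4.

# | Opening | Interest | Payment | End bal
1 | $8,995.65 | $314.85 | $2,690.13 | $6,620.37
2 | $6,620.37 | $314.85 | $2,690.13 | $4,245.09
3 | $4,245.09 | $314.85 | $2,690.13 | $1,869.81
4 | $1,869.81 | $314.85 | $2,184.66 | $0.00

$2,184.66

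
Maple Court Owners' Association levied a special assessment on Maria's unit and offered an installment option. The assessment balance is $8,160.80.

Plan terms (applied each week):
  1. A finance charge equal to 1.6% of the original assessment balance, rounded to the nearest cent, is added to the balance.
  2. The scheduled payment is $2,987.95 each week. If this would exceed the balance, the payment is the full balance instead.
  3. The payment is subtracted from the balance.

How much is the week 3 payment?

$2,576.61

Week 1: opening $8,160.80; interest $130.57 → $8,291.37; payment $2,987.95; balance $5,303.42
Week 2: opening $5,303.42; interest $130.57 → $5,433.99; payment $2,987.95; balance $2,446.04
Week 3: opening $2,446.04; interest $130.57 → $2,576.61; payment $2,576.61; balance $0.00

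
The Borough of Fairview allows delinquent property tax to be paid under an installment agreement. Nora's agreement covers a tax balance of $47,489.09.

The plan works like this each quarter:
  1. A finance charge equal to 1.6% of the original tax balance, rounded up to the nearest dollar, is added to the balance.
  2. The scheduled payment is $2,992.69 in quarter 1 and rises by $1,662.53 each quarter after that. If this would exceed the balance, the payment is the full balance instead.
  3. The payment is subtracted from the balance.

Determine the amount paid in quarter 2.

$4,655.22

# | Opening | Interest | Payment | End bal
1 | $47,489.09 | $760.00 | $2,992.69 | $45,256.40
2 | $45,256.40 | $760.00 | $4,655.22 | $41,361.18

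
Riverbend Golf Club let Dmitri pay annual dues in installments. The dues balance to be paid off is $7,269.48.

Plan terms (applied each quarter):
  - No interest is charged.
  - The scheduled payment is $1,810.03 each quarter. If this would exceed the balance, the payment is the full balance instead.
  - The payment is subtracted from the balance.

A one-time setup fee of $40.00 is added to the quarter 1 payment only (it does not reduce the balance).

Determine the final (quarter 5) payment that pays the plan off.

Quarter 1: opening $7,269.48; payment $1,810.03 (+ $40.00 fee); balance $5,459.45
Quarter 2: opening $5,459.45; payment $1,810.03; balance $3,649.42
Quarter 3: opening $3,649.42; payment $1,810.03; balance $1,839.39
Quarter 4: opening $1,839.39; payment $1,810.03; balance $29.36
Quarter 5: opening $29.36; payment $29.36; balance $0.00

$29.36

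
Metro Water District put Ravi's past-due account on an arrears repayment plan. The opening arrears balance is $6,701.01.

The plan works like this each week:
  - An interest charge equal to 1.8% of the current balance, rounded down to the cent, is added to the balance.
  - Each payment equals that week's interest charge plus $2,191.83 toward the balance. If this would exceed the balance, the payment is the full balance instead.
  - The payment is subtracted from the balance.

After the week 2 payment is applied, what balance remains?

# | Opening | Interest | Payment | End bal
1 | $6,701.01 | $120.61 | $2,312.44 | $4,509.18
2 | $4,509.18 | $81.16 | $2,272.99 | $2,317.35

$2,317.35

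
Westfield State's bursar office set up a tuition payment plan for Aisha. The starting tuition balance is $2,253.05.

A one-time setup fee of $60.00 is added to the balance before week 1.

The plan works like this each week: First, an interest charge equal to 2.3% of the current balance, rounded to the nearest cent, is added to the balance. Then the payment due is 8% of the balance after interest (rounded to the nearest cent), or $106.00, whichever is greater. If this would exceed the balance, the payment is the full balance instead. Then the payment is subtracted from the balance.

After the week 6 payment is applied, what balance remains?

# | Opening | Interest | Payment | End bal
1 | $2,313.05 | $53.20 | $189.30 | $2,176.95
2 | $2,176.95 | $50.07 | $178.16 | $2,048.86
3 | $2,048.86 | $47.12 | $167.68 | $1,928.30
4 | $1,928.30 | $44.35 | $157.81 | $1,814.84
5 | $1,814.84 | $41.74 | $148.53 | $1,708.05
6 | $1,708.05 | $39.29 | $139.79 | $1,607.55

$1,607.55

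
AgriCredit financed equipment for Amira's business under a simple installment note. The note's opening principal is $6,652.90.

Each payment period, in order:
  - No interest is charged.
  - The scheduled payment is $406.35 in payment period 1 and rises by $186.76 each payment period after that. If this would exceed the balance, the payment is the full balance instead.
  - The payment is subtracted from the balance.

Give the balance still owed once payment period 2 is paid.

# | Opening | Payment | End bal
1 | $6,652.90 | $406.35 | $6,246.55
2 | $6,246.55 | $593.11 | $5,653.44

$5,653.44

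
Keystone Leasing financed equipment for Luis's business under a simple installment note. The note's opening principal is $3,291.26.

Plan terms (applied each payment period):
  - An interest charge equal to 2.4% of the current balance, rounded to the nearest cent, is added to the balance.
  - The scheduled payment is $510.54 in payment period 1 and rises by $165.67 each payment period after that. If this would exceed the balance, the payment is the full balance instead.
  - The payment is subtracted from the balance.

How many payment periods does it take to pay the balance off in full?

Payment period 1: opening $3,291.26; interest $78.99 → $3,370.25; payment $510.54; balance $2,859.71
Payment period 2: opening $2,859.71; interest $68.63 → $2,928.34; payment $676.21; balance $2,252.13
Payment period 3: opening $2,252.13; interest $54.05 → $2,306.18; payment $841.88; balance $1,464.30
Payment period 4: opening $1,464.30; interest $35.14 → $1,499.44; payment $1,007.55; balance $491.89
Payment period 5: opening $491.89; interest $11.81 → $503.70; payment $503.70; balance $0.00
Balance reaches $0.00 in payment period 5.

5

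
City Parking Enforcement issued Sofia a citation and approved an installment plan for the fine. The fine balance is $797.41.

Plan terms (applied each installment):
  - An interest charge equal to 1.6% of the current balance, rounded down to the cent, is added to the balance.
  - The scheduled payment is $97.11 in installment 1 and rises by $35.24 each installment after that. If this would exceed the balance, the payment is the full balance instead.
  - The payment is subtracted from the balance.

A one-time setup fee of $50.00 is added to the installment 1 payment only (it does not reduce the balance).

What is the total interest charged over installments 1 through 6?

$44.42

Installment 1: $797.41 +$12.75 interest = $810.16; pay $97.11 (+ $50.00 fee) → $713.05
Installment 2: $713.05 +$11.40 interest = $724.45; pay $132.35 → $592.10
Installment 3: $592.10 +$9.47 interest = $601.57; pay $167.59 → $433.98
Installment 4: $433.98 +$6.94 interest = $440.92; pay $202.83 → $238.09
Installment 5: $238.09 +$3.80 interest = $241.89; pay $238.07 → $3.82
Installment 6: $3.82 +$0.06 interest = $3.88; pay $3.88 → $0.00
Total interest: $12.75 + $11.40 + $9.47 + $6.94 + $3.80 + $0.06 = $44.42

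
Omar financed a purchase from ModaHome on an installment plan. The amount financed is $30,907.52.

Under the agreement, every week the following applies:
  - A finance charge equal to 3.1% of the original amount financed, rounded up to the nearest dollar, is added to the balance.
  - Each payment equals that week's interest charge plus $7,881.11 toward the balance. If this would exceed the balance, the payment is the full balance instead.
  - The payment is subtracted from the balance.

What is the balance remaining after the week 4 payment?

Week 1: $30,907.52 +$959.00 interest = $31,866.52; pay $8,840.11 → $23,026.41
Week 2: $23,026.41 +$959.00 interest = $23,985.41; pay $8,840.11 → $15,145.30
Week 3: $15,145.30 +$959.00 interest = $16,104.30; pay $8,840.11 → $7,264.19
Week 4: $7,264.19 +$959.00 interest = $8,223.19; pay $8,223.19 → $0.00

$0.00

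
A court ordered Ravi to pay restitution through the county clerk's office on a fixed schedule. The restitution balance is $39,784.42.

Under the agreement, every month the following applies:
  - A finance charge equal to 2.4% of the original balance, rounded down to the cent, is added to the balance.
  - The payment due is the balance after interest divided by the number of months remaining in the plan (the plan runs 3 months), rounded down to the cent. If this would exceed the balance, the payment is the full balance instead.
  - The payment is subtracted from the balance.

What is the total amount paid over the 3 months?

# | Opening | Interest | Payment | End bal
1 | $39,784.42 | $954.82 | $13,579.74 | $27,159.50
2 | $27,159.50 | $954.82 | $14,057.16 | $14,057.16
3 | $14,057.16 | $954.82 | $15,011.98 | $0.00
Total paid: $42,648.88

$42,648.88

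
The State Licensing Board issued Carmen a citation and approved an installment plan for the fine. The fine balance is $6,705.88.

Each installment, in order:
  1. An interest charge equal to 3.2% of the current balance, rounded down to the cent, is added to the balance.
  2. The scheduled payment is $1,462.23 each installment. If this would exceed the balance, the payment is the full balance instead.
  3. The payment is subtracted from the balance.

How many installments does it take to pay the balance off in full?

Installment 1: opening $6,705.88; interest $214.58 → $6,920.46; payment $1,462.23; balance $5,458.23
Installment 2: opening $5,458.23; interest $174.66 → $5,632.89; payment $1,462.23; balance $4,170.66
Installment 3: opening $4,170.66; interest $133.46 → $4,304.12; payment $1,462.23; balance $2,841.89
Installment 4: opening $2,841.89; interest $90.94 → $2,932.83; payment $1,462.23; balance $1,470.60
Installment 5: opening $1,470.60; interest $47.05 → $1,517.65; payment $1,462.23; balance $55.42
Installment 6: opening $55.42; interest $1.77 → $57.19; payment $57.19; balance $0.00
Balance reaches $0.00 in installment 6.

6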